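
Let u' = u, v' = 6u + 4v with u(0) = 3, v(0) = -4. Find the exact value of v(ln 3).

144

A = [[1,0],[6,4]]; eigenvalues λ = 1, 4.
Eigenvectors: (-1,2) for λ=1, (0,-1) for λ=4.
From the initial condition, c_1 = -3, c_2 = -2.
v(ln 3) = (-3)(3^1)(2) + (-2)(3^4)(-1) = 144.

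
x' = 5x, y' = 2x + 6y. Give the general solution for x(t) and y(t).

x(t) = -C_1e^(5t), y(t) = 2C_1e^(5t) + C_2e^(6t)

Coefficient matrix A = [[5, 0], [2, 6]].
Characteristic polynomial det(A - λI) = λ^2 - 11λ + 30 = 0.
Eigenvalues λ = 5, 6.
For λ=5: (A-λI) row 2 is [2, 1], so an eigenvector is (-1, 2).
For λ=6: (A-λI) row 1 is [-1, 0], so an eigenvector is (0, 1).
General solution: C_1e^(5t)(-1,2) + C_2e^(6t)(0,1).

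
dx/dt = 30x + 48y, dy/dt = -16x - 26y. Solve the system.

Coefficient matrix A = [[30, 48], [-16, -26]].
Characteristic polynomial det(A - λI) = λ^2 - 4λ - 12 = 0.
Eigenvalues λ = 6, -2.
For λ=6: (A-λI) row 1 is [24, 48], so an eigenvector is (-2, 1).
For λ=-2: (A-λI) row 1 is [32, 48], so an eigenvector is (-3, 2).
General solution: K_1e^(6t)(-2,1) + K_2e^(-2t)(-3,2).

x(t) = -2K_1e^(6t) - 3K_2e^(-2t), y(t) = K_1e^(6t) + 2K_2e^(-2t)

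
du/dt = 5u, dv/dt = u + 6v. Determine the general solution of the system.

u(t) = -C_2e^(5t), v(t) = -C_1e^(6t) + C_2e^(5t)

Coefficient matrix A = [[5, 0], [1, 6]].
Characteristic polynomial det(A - λI) = λ^2 - 11λ + 30 = 0.
Eigenvalues λ = 6, 5.
For λ=6: (A-λI) row 1 is [-1, 0], so an eigenvector is (0, -1).
For λ=5: (A-λI) row 2 is [1, 1], so an eigenvector is (-1, 1).
General solution: C_1e^(6t)(0,-1) + C_2e^(5t)(-1,1).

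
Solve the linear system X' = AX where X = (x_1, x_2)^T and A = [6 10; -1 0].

x_1(t) = 3c_1e^(3t)sin(t) + c_1e^(3t)cos(t) + c_2e^(3t)sin(t) - 3c_2e^(3t)cos(t), x_2(t) = -c_1e^(3t)sin(t) + c_2e^(3t)cos(t)

Coefficient matrix A = [[6, 10], [-1, 0]].
Characteristic polynomial det(A - λI) = λ^2 - 6λ + 10 = 0.
Eigenvalues λ = 3 ± i (complex conjugate pair).
For λ=3+i: an eigenvector is (1,0) - i(3,-1) = (1 - 3i, 0 + i).
A real fundamental pair from Re and Im of e^((3+i)t)v: X_1 = e^(3t)(cos(t)·(1,0) + sin(t)·(3,-1)), X_2 = e^(3t)(sin(t)·(1,0) - cos(t)·(3,-1)).
General solution: c_1X_1 + c_2X_2.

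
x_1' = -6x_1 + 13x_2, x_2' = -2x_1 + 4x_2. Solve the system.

Coefficient matrix A = [[-6, 13], [-2, 4]].
Characteristic polynomial det(A - λI) = λ^2 + 2λ + 2 = 0.
Eigenvalues λ = -1 ± i (complex conjugate pair).
For λ=-1+i: an eigenvector is (-2,-1) - i(-3,-1) = (-2 + 3i, -1 + i).
A real fundamental pair from Re and Im of e^((-1+i)t)v: X_1 = e^(-t)(cos(t)·(-2,-1) + sin(t)·(-3,-1)), X_2 = e^(-t)(sin(t)·(-2,-1) - cos(t)·(-3,-1)).
General solution: c_1X_1 + c_2X_2.

x_1(t) = -3c_1e^(-t)sin(t) - 2c_1e^(-t)cos(t) - 2c_2e^(-t)sin(t) + 3c_2e^(-t)cos(t), x_2(t) = -c_1e^(-t)sin(t) - c_1e^(-t)cos(t) - c_2e^(-t)sin(t) + c_2e^(-t)cos(t)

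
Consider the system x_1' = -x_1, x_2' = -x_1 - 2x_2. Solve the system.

Coefficient matrix A = [[-1, 0], [-1, -2]].
Characteristic polynomial det(A - λI) = λ^2 + 3λ + 2 = 0.
Eigenvalues λ = -2, -1.
For λ=-2: (A-λI) row 1 is [1, 0], so an eigenvector is (0, 1).
For λ=-1: (A-λI) row 2 is [-1, -1], so an eigenvector is (-1, 1).
General solution: C_1e^(-2t)(0,1) + C_2e^(-t)(-1,1).

x_1(t) = -C_2e^(-t), x_2(t) = C_1e^(-2t) + C_2e^(-t)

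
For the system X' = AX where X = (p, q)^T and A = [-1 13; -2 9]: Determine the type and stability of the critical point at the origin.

unstable spiral

A = [[-1,13],[-2,9]]; det(A-λI) = λ^2 - 8λ + 17.
λ = 4 ± i: positive real part.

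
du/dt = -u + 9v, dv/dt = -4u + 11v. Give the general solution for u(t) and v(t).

u(t) = 3c_1e^(5t) + 3c_2te^(5t) + c_2e^(5t), v(t) = 2c_1e^(5t) + 2c_2te^(5t) + c_2e^(5t)

Coefficient matrix A = [[-1, 9], [-4, 11]].
Characteristic polynomial det(A - λI) = λ^2 - 10λ + 25 = 0.
Single eigenvalue λ = 5 with algebraic multiplicity 2.
Eigenvector v = (3,2); generalized eigenvector w with (A-λI)w=v is (1,1).
General solution: e^(5t)[c_1·v + c_2·(t·v + w)].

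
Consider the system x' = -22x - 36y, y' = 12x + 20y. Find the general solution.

Coefficient matrix A = [[-22, -36], [12, 20]].
Characteristic polynomial det(A - λI) = λ^2 + 2λ - 8 = 0.
Eigenvalues λ = 2, -4.
For λ=2: (A-λI) row 1 is [-24, -36], so an eigenvector is (3, -2).
For λ=-4: (A-λI) row 1 is [-18, -36], so an eigenvector is (2, -1).
General solution: c_1e^(2t)(3,-2) + c_2e^(-4t)(2,-1).

x(t) = 3c_1e^(2t) + 2c_2e^(-4t), y(t) = -2c_1e^(2t) - c_2e^(-4t)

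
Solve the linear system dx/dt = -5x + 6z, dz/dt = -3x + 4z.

x(t) = K_1e^(t) - 2K_2e^(-2t), z(t) = K_1e^(t) - K_2e^(-2t)

Coefficient matrix A = [[-5, 6], [-3, 4]].
Characteristic polynomial det(A - λI) = λ^2 + λ - 2 = 0.
Eigenvalues λ = 1, -2.
For λ=1: (A-λI) row 1 is [-6, 6], so an eigenvector is (1, 1).
For λ=-2: (A-λI) row 1 is [-3, 6], so an eigenvector is (-2, -1).
General solution: K_1e^(t)(1,1) + K_2e^(-2t)(-2,-1).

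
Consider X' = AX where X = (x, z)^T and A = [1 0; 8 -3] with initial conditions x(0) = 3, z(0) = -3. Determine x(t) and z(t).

Coefficient matrix A = [[1, 0], [8, -3]].
Characteristic polynomial det(A - λI) = λ^2 + 2λ - 3 = 0.
Eigenvalues λ = -3, 1.
For λ=-3: (A-λI) row 1 is [4, 0], so an eigenvector is (0, 1).
For λ=1: (A-λI) row 2 is [8, -4], so an eigenvector is (1, 2).
General solution: c_1e^(-3t)(0,1) + c_2e^(t)(1,2).
Applying x(0)=3, z(0)=-3 gives c_1=-9, c_2=3.

x(t) = 3e^(t), z(t) = 6e^(t) - 9e^(-3t)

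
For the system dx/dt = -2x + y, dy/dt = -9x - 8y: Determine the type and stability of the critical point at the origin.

stable improper node

A = [[-2,1],[-9,-8]]; det(A-λI) = λ^2 + 10λ + 25.
repeated λ = -5 with a single eigenvector.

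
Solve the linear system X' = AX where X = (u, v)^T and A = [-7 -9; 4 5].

u(t) = 3C_1e^(-t) + 3C_2te^(-t) + C_2e^(-t), v(t) = -2C_1e^(-t) - 2C_2te^(-t) - C_2e^(-t)

Coefficient matrix A = [[-7, -9], [4, 5]].
Characteristic polynomial det(A - λI) = λ^2 + 2λ + 1 = 0.
Single eigenvalue λ = -1 with algebraic multiplicity 2.
Eigenvector v = (3,-2); generalized eigenvector w with (A-λI)w=v is (1,-1).
General solution: e^(-t)[C_1·v + C_2·(t·v + w)].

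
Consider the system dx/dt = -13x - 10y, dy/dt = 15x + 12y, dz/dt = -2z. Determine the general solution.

x(t) = K_1e^(-3t) - 2K_3e^(2t), y(t) = -K_1e^(-3t) + 3K_3e^(2t), z(t) = K_2e^(-2t)

Coefficient matrix A = [[-13, -10, 0], [15, 12, 0], [0, 0, -2]].
det(A - λI) = 0 gives eigenvalues λ = -3, -2, 2.
For λ=-3: eigenvector (1,-1,0).
For λ=-2: eigenvector (0,0,1).
For λ=2: eigenvector (-2,3,0).
General solution: K_1e^(-3t)(1,-1,0) + K_2e^(-2t)(0,0,1) + K_3e^(2t)(-2,3,0).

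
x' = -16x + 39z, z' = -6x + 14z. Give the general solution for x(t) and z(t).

Coefficient matrix A = [[-16, 39], [-6, 14]].
Characteristic polynomial det(A - λI) = λ^2 + 2λ + 10 = 0.
Eigenvalues λ = -1 ± 3i (complex conjugate pair).
For λ=-1+3i: an eigenvector is (-3,-1) - i(2,1) = (-3 - 2i, -1 - i).
A real fundamental pair from Re and Im of e^((-1+3i)t)v: X_1 = e^(-t)(cos(3t)·(-3,-1) + sin(3t)·(2,1)), X_2 = e^(-t)(sin(3t)·(-3,-1) - cos(3t)·(2,1)).
General solution: K_1X_1 + K_2X_2.

x(t) = 2K_1e^(-t)sin(3t) - 3K_1e^(-t)cos(3t) - 3K_2e^(-t)sin(3t) - 2K_2e^(-t)cos(3t), z(t) = K_1e^(-t)sin(3t) - K_1e^(-t)cos(3t) - K_2e^(-t)sin(3t) - K_2e^(-t)cos(3t)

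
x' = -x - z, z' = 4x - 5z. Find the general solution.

Coefficient matrix A = [[-1, -1], [4, -5]].
Characteristic polynomial det(A - λI) = λ^2 + 6λ + 9 = 0.
Single eigenvalue λ = -3 with algebraic multiplicity 2.
Eigenvector v = (1,2); generalized eigenvector w with (A-λI)w=v is (2,3).
General solution: e^(-3t)[c_1·v + c_2·(t·v + w)].

x(t) = c_1e^(-3t) + c_2te^(-3t) + 2c_2e^(-3t), z(t) = 2c_1e^(-3t) + 2c_2te^(-3t) + 3c_2e^(-3t)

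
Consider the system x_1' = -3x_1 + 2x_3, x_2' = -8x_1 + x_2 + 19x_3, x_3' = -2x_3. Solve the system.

Coefficient matrix A = [[-3, 0, 2], [-8, 1, 19], [0, 0, -2]].
det(A - λI) = 0 gives eigenvalues λ = -3, 1, -2.
For λ=-3: eigenvector (1,2,0).
For λ=1: eigenvector (0,1,0).
For λ=-2: eigenvector (2,-1,1).
General solution: C_1e^(-3t)(1,2,0) + C_2e^(t)(0,1,0) + C_3e^(-2t)(2,-1,1).

x_1(t) = C_1e^(-3t) + 2C_3e^(-2t), x_2(t) = 2C_1e^(-3t) + C_2e^(t) - C_3e^(-2t), x_3(t) = C_3e^(-2t)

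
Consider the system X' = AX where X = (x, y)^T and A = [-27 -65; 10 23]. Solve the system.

x(t) = -3K_1e^(-2t)sin(5t) - 2K_1e^(-2t)cos(5t) - 2K_2e^(-2t)sin(5t) + 3K_2e^(-2t)cos(5t), y(t) = K_1e^(-2t)sin(5t) + K_1e^(-2t)cos(5t) + K_2e^(-2t)sin(5t) - K_2e^(-2t)cos(5t)

Coefficient matrix A = [[-27, -65], [10, 23]].
Characteristic polynomial det(A - λI) = λ^2 + 4λ + 29 = 0.
Eigenvalues λ = -2 ± 5i (complex conjugate pair).
For λ=-2+5i: an eigenvector is (-2,1) - i(-3,1) = (-2 + 3i, 1 - i).
A real fundamental pair from Re and Im of e^((-2+5i)t)v: X_1 = e^(-2t)(cos(5t)·(-2,1) + sin(5t)·(-3,1)), X_2 = e^(-2t)(sin(5t)·(-2,1) - cos(5t)·(-3,1)).
General solution: K_1X_1 + K_2X_2.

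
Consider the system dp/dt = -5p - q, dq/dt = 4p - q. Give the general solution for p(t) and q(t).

p(t) = -K_1e^(-3t) - K_2te^(-3t), q(t) = 2K_1e^(-3t) + 2K_2te^(-3t) + K_2e^(-3t)

Coefficient matrix A = [[-5, -1], [4, -1]].
Characteristic polynomial det(A - λI) = λ^2 + 6λ + 9 = 0.
Single eigenvalue λ = -3 with algebraic multiplicity 2.
Eigenvector v = (-1,2); generalized eigenvector w with (A-λI)w=v is (0,1).
General solution: e^(-3t)[K_1·v + K_2·(t·v + w)].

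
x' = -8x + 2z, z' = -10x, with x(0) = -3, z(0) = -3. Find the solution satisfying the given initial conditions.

Coefficient matrix A = [[-8, 2], [-10, 0]].
Characteristic polynomial det(A - λI) = λ^2 + 8λ + 20 = 0.
Eigenvalues λ = -4 ± 2i (complex conjugate pair).
For λ=-4+2i: an eigenvector is (0,1) - i(1,2) = (0 - i, 1 - 2i).
A real fundamental pair from Re and Im of e^((-4+2i)t)v: X_1 = e^(-4t)(cos(2t)·(0,1) + sin(2t)·(1,2)), X_2 = e^(-4t)(sin(2t)·(0,1) - cos(2t)·(1,2)).
General solution: K_1X_1 + K_2X_2.
Applying x(0)=-3, z(0)=-3 gives K_1=3, K_2=3.

x(t) = 3e^(-4t)sin(2t) - 3e^(-4t)cos(2t), z(t) = 9e^(-4t)sin(2t) - 3e^(-4t)cos(2t)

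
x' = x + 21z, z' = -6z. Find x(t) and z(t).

x(t) = c_1e^(t) - 3c_2e^(-6t), z(t) = c_2e^(-6t)

Coefficient matrix A = [[1, 21], [0, -6]].
Characteristic polynomial det(A - λI) = λ^2 + 5λ - 6 = 0.
Eigenvalues λ = 1, -6.
For λ=1: (A-λI) row 1 is [0, 21], so an eigenvector is (1, 0).
For λ=-6: (A-λI) row 1 is [7, 21], so an eigenvector is (-3, 1).
General solution: c_1e^(t)(1,0) + c_2e^(-6t)(-3,1).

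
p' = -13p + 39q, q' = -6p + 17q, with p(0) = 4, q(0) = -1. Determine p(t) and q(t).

p(t) = -33e^(2t)sin(3t) + 4e^(2t)cos(3t), q(t) = -13e^(2t)sin(3t) - e^(2t)cos(3t)

Coefficient matrix A = [[-13, 39], [-6, 17]].
Characteristic polynomial det(A - λI) = λ^2 - 4λ + 13 = 0.
Eigenvalues λ = 2 ± 3i (complex conjugate pair).
For λ=2+3i: an eigenvector is (3,1) - i(-2,-1) = (3 + 2i, 1 + i).
A real fundamental pair from Re and Im of e^((2+3i)t)v: X_1 = e^(2t)(cos(3t)·(3,1) + sin(3t)·(-2,-1)), X_2 = e^(2t)(sin(3t)·(3,1) - cos(3t)·(-2,-1)).
General solution: K_1X_1 + K_2X_2.
Applying p(0)=4, q(0)=-1 gives K_1=6, K_2=-7.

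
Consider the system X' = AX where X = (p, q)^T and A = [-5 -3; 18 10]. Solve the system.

Coefficient matrix A = [[-5, -3], [18, 10]].
Characteristic polynomial det(A - λI) = λ^2 - 5λ + 4 = 0.
Eigenvalues λ = 4, 1.
For λ=4: (A-λI) row 1 is [-9, -3], so an eigenvector is (-1, 3).
For λ=1: (A-λI) row 1 is [-6, -3], so an eigenvector is (-1, 2).
General solution: C_1e^(4t)(-1,3) + C_2e^(t)(-1,2).

p(t) = -C_1e^(4t) - C_2e^(t), q(t) = 3C_1e^(4t) + 2C_2e^(t)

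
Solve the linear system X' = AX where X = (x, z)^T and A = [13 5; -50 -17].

x(t) = c_1e^(-2t)cos(5t) + c_2e^(-2t)sin(5t), z(t) = -c_1e^(-2t)sin(5t) - 3c_1e^(-2t)cos(5t) - 3c_2e^(-2t)sin(5t) + c_2e^(-2t)cos(5t)

Coefficient matrix A = [[13, 5], [-50, -17]].
Characteristic polynomial det(A - λI) = λ^2 + 4λ + 29 = 0.
Eigenvalues λ = -2 ± 5i (complex conjugate pair).
For λ=-2+5i: an eigenvector is (1,-3) - i(0,-1) = (1, -3 + i).
A real fundamental pair from Re and Im of e^((-2+5i)t)v: X_1 = e^(-2t)(cos(5t)·(1,-3) + sin(5t)·(0,-1)), X_2 = e^(-2t)(sin(5t)·(1,-3) - cos(5t)·(0,-1)).
General solution: c_1X_1 + c_2X_2.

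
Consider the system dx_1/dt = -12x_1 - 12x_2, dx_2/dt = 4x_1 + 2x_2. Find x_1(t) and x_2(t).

x_1(t) = -2K_1e^(-6t) + 3K_2e^(-4t), x_2(t) = K_1e^(-6t) - 2K_2e^(-4t)

Coefficient matrix A = [[-12, -12], [4, 2]].
Characteristic polynomial det(A - λI) = λ^2 + 10λ + 24 = 0.
Eigenvalues λ = -6, -4.
For λ=-6: (A-λI) row 1 is [-6, -12], so an eigenvector is (-2, 1).
For λ=-4: (A-λI) row 1 is [-8, -12], so an eigenvector is (3, -2).
General solution: K_1e^(-6t)(-2,1) + K_2e^(-4t)(3,-2).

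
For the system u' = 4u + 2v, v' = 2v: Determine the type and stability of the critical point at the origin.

unstable node

A = [[4,2],[0,2]]; det(A-λI) = λ^2 - 6λ + 8.
λ = 2, 4: both positive.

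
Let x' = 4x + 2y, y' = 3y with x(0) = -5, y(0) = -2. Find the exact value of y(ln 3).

-54

A = [[4,2],[0,3]]; eigenvalues λ = 3, 4.
Eigenvectors: (-2,1) for λ=3, (1,0) for λ=4.
From the initial condition, c_1 = -2, c_2 = -9.
y(ln 3) = (-2)(3^3)(1) + (-9)(3^4)(0) = -54.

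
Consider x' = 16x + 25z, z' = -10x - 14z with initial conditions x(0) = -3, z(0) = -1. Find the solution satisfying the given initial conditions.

x(t) = -14e^(t)sin(5t) - 3e^(t)cos(5t), z(t) = 9e^(t)sin(5t) - e^(t)cos(5t)

Coefficient matrix A = [[16, 25], [-10, -14]].
Characteristic polynomial det(A - λI) = λ^2 - 2λ + 26 = 0.
Eigenvalues λ = 1 ± 5i (complex conjugate pair).
For λ=1+5i: an eigenvector is (1,-1) - i(-2,1) = (1 + 2i, -1 - i).
A real fundamental pair from Re and Im of e^((1+5i)t)v: X_1 = e^(t)(cos(5t)·(1,-1) + sin(5t)·(-2,1)), X_2 = e^(t)(sin(5t)·(1,-1) - cos(5t)·(-2,1)).
General solution: K_1X_1 + K_2X_2.
Applying x(0)=-3, z(0)=-1 gives K_1=5, K_2=-4.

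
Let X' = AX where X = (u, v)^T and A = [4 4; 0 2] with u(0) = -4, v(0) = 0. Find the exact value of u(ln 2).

A = [[4,4],[0,2]]; eigenvalues λ = 2, 4.
Eigenvectors: (-2,1) for λ=2, (-1,0) for λ=4.
From the initial condition, c_1 = 0, c_2 = 4.
u(ln 2) = (0)(2^2)(-2) + (4)(2^4)(-1) = -64.

-64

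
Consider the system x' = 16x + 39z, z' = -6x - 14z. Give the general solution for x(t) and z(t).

Coefficient matrix A = [[16, 39], [-6, -14]].
Characteristic polynomial det(A - λI) = λ^2 - 2λ + 10 = 0.
Eigenvalues λ = 1 ± 3i (complex conjugate pair).
For λ=1+3i: an eigenvector is (-3,1) - i(-2,1) = (-3 + 2i, 1 - i).
A real fundamental pair from Re and Im of e^((1+3i)t)v: X_1 = e^(t)(cos(3t)·(-3,1) + sin(3t)·(-2,1)), X_2 = e^(t)(sin(3t)·(-3,1) - cos(3t)·(-2,1)).
General solution: c_1X_1 + c_2X_2.

x(t) = -2c_1e^(t)sin(3t) - 3c_1e^(t)cos(3t) - 3c_2e^(t)sin(3t) + 2c_2e^(t)cos(3t), z(t) = c_1e^(t)sin(3t) + c_1e^(t)cos(3t) + c_2e^(t)sin(3t) - c_2e^(t)cos(3t)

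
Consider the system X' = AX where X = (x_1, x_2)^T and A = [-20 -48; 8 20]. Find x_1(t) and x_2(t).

x_1(t) = 2K_1e^(4t) - 3K_2e^(-4t), x_2(t) = -K_1e^(4t) + K_2e^(-4t)

Coefficient matrix A = [[-20, -48], [8, 20]].
Characteristic polynomial det(A - λI) = λ^2 - 16 = 0.
Eigenvalues λ = 4, -4.
For λ=4: (A-λI) row 1 is [-24, -48], so an eigenvector is (2, -1).
For λ=-4: (A-λI) row 1 is [-16, -48], so an eigenvector is (-3, 1).
General solution: K_1e^(4t)(2,-1) + K_2e^(-4t)(-3,1).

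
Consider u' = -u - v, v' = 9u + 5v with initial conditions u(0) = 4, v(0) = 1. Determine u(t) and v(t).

u(t) = -13te^(2t) + 4e^(2t), v(t) = 39te^(2t) + e^(2t)

Coefficient matrix A = [[-1, -1], [9, 5]].
Characteristic polynomial det(A - λI) = λ^2 - 4λ + 4 = 0.
Single eigenvalue λ = 2 with algebraic multiplicity 2.
Eigenvector v = (-1,3); generalized eigenvector w with (A-λI)w=v is (1,-2).
General solution: e^(2t)[K_1·v + K_2·(t·v + w)].
Applying u(0)=4, v(0)=1 gives K_1=9, K_2=13.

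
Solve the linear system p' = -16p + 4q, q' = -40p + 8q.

p(t) = K_1e^(-4t)cos(4t) + K_2e^(-4t)sin(4t), q(t) = -K_1e^(-4t)sin(4t) + 3K_1e^(-4t)cos(4t) + 3K_2e^(-4t)sin(4t) + K_2e^(-4t)cos(4t)

Coefficient matrix A = [[-16, 4], [-40, 8]].
Characteristic polynomial det(A - λI) = λ^2 + 8λ + 32 = 0.
Eigenvalues λ = -4 ± 4i (complex conjugate pair).
For λ=-4+4i: an eigenvector is (1,3) - i(0,-1) = (1, 3 + i).
A real fundamental pair from Re and Im of e^((-4+4i)t)v: X_1 = e^(-4t)(cos(4t)·(1,3) + sin(4t)·(0,-1)), X_2 = e^(-4t)(sin(4t)·(1,3) - cos(4t)·(0,-1)).
General solution: K_1X_1 + K_2X_2.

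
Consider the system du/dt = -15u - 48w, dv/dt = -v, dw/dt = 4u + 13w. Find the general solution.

u(t) = 4c_1e^(-3t) - 3c_3e^(t), v(t) = c_2e^(-t), w(t) = -c_1e^(-3t) + c_3e^(t)

Coefficient matrix A = [[-15, 0, -48], [0, -1, 0], [4, 0, 13]].
det(A - λI) = 0 gives eigenvalues λ = -3, -1, 1.
For λ=-3: eigenvector (4,0,-1).
For λ=-1: eigenvector (0,1,0).
For λ=1: eigenvector (-3,0,1).
General solution: c_1e^(-3t)(4,0,-1) + c_2e^(-t)(0,1,0) + c_3e^(t)(-3,0,1).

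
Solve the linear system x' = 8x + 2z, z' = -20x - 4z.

Coefficient matrix A = [[8, 2], [-20, -4]].
Characteristic polynomial det(A - λI) = λ^2 - 4λ + 8 = 0.
Eigenvalues λ = 2 ± 2i (complex conjugate pair).
For λ=2+2i: an eigenvector is (0,1) - i(1,-3) = (0 - i, 1 + 3i).
A real fundamental pair from Re and Im of e^((2+2i)t)v: X_1 = e^(2t)(cos(2t)·(0,1) + sin(2t)·(1,-3)), X_2 = e^(2t)(sin(2t)·(0,1) - cos(2t)·(1,-3)).
General solution: c_1X_1 + c_2X_2.

x(t) = c_1e^(2t)sin(2t) - c_2e^(2t)cos(2t), z(t) = -3c_1e^(2t)sin(2t) + c_1e^(2t)cos(2t) + c_2e^(2t)sin(2t) + 3c_2e^(2t)cos(2t)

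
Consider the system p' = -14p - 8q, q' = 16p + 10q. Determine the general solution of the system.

p(t) = c_1e^(-6t) - c_2e^(2t), q(t) = -c_1e^(-6t) + 2c_2e^(2t)

Coefficient matrix A = [[-14, -8], [16, 10]].
Characteristic polynomial det(A - λI) = λ^2 + 4λ - 12 = 0.
Eigenvalues λ = -6, 2.
For λ=-6: (A-λI) row 1 is [-8, -8], so an eigenvector is (1, -1).
For λ=2: (A-λI) row 1 is [-16, -8], so an eigenvector is (-1, 2).
General solution: c_1e^(-6t)(1,-1) + c_2e^(2t)(-1,2).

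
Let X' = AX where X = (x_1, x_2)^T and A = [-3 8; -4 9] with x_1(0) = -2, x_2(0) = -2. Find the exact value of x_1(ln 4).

-2048

A = [[-3,8],[-4,9]]; eigenvalues λ = 1, 5.
Eigenvectors: (-2,-1) for λ=1, (-1,-1) for λ=5.
From the initial condition, c_1 = 0, c_2 = 2.
x_1(ln 4) = (0)(4^1)(-2) + (2)(4^5)(-1) = -2048.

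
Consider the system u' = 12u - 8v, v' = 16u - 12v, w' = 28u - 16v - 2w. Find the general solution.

Coefficient matrix A = [[12, -8, 0], [16, -12, 0], [28, -16, -2]].
det(A - λI) = 0 gives eigenvalues λ = -4, 4, -2.
For λ=-4: eigenvector (1,2,2).
For λ=4: eigenvector (-1,-1,-2).
For λ=-2: eigenvector (0,0,1).
General solution: C_1e^(-4t)(1,2,2) + C_2e^(4t)(-1,-1,-2) + C_3e^(-2t)(0,0,1).

u(t) = C_1e^(-4t) - C_2e^(4t), v(t) = 2C_1e^(-4t) - C_2e^(4t), w(t) = 2C_1e^(-4t) - 2C_2e^(4t) + C_3e^(-2t)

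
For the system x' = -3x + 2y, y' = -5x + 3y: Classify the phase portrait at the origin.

A = [[-3,2],[-5,3]]; det(A-λI) = λ^2 + 1.
λ = 0 ± i: zero real part.

center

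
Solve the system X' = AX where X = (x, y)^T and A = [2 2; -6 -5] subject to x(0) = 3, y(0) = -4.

Coefficient matrix A = [[2, 2], [-6, -5]].
Characteristic polynomial det(A - λI) = λ^2 + 3λ + 2 = 0.
Eigenvalues λ = -2, -1.
For λ=-2: (A-λI) row 1 is [4, 2], so an eigenvector is (1, -2).
For λ=-1: (A-λI) row 1 is [3, 2], so an eigenvector is (2, -3).
General solution: K_1e^(-2t)(1,-2) + K_2e^(-t)(2,-3).
Applying x(0)=3, y(0)=-4 gives K_1=-1, K_2=2.

x(t) = 4e^(-t) - e^(-2t), y(t) = -6e^(-t) + 2e^(-2t)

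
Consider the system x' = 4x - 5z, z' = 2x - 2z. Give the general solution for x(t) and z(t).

Coefficient matrix A = [[4, -5], [2, -2]].
Characteristic polynomial det(A - λI) = λ^2 - 2λ + 2 = 0.
Eigenvalues λ = 1 ± i (complex conjugate pair).
For λ=1+i: an eigenvector is (1,1) - i(-2,-1) = (1 + 2i, 1 + i).
A real fundamental pair from Re and Im of e^((1+i)t)v: X_1 = e^(t)(cos(t)·(1,1) + sin(t)·(-2,-1)), X_2 = e^(t)(sin(t)·(1,1) - cos(t)·(-2,-1)).
General solution: K_1X_1 + K_2X_2.

x(t) = -2K_1e^(t)sin(t) + K_1e^(t)cos(t) + K_2e^(t)sin(t) + 2K_2e^(t)cos(t), z(t) = -K_1e^(t)sin(t) + K_1e^(t)cos(t) + K_2e^(t)sin(t) + K_2e^(t)cos(t)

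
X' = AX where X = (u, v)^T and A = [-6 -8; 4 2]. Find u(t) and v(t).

u(t) = -c_1e^(-2t)sin(4t) - c_1e^(-2t)cos(4t) - c_2e^(-2t)sin(4t) + c_2e^(-2t)cos(4t), v(t) = c_1e^(-2t)cos(4t) + c_2e^(-2t)sin(4t)

Coefficient matrix A = [[-6, -8], [4, 2]].
Characteristic polynomial det(A - λI) = λ^2 + 4λ + 20 = 0.
Eigenvalues λ = -2 ± 4i (complex conjugate pair).
For λ=-2+4i: an eigenvector is (-1,1) - i(-1,0) = (-1 + i, 1).
A real fundamental pair from Re and Im of e^((-2+4i)t)v: X_1 = e^(-2t)(cos(4t)·(-1,1) + sin(4t)·(-1,0)), X_2 = e^(-2t)(sin(4t)·(-1,1) - cos(4t)·(-1,0)).
General solution: c_1X_1 + c_2X_2.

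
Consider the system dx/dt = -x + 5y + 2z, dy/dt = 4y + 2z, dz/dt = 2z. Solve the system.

x(t) = c_1e^(2t) + c_2e^(-t) + c_3e^(4t), y(t) = c_1e^(2t) + c_3e^(4t), z(t) = -c_1e^(2t)

Coefficient matrix A = [[-1, 5, 2], [0, 4, 2], [0, 0, 2]].
det(A - λI) = 0 gives eigenvalues λ = 2, -1, 4.
For λ=2: eigenvector (1,1,-1).
For λ=-1: eigenvector (1,0,0).
For λ=4: eigenvector (1,1,0).
General solution: c_1e^(2t)(1,1,-1) + c_2e^(-t)(1,0,0) + c_3e^(4t)(1,1,0).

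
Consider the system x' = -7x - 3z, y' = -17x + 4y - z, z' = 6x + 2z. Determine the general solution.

Coefficient matrix A = [[-7, 0, -3], [-17, 4, -1], [6, 0, 2]].
det(A - λI) = 0 gives eigenvalues λ = -1, -4, 4.
For λ=-1: eigenvector (-1,-3,2).
For λ=-4: eigenvector (-1,-2,1).
For λ=4: eigenvector (0,1,0).
General solution: K_1e^(-t)(-1,-3,2) + K_2e^(-4t)(-1,-2,1) + K_3e^(4t)(0,1,0).

x(t) = -K_1e^(-t) - K_2e^(-4t), y(t) = -3K_1e^(-t) - 2K_2e^(-4t) + K_3e^(4t), z(t) = 2K_1e^(-t) + K_2e^(-4t)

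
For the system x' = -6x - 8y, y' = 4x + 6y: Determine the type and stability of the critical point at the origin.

A = [[-6,-8],[4,6]]; det(A-λI) = λ^2 - 4.
λ = -2, 2: opposite signs.

saddle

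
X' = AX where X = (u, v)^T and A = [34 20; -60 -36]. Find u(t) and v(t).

Coefficient matrix A = [[34, 20], [-60, -36]].
Characteristic polynomial det(A - λI) = λ^2 + 2λ - 24 = 0.
Eigenvalues λ = -6, 4.
For λ=-6: (A-λI) row 1 is [40, 20], so an eigenvector is (1, -2).
For λ=4: (A-λI) row 1 is [30, 20], so an eigenvector is (2, -3).
General solution: K_1e^(-6t)(1,-2) + K_2e^(4t)(2,-3).

u(t) = K_1e^(-6t) + 2K_2e^(4t), v(t) = -2K_1e^(-6t) - 3K_2e^(4t)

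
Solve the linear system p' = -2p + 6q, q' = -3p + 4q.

p(t) = -C_1e^(t)sin(3t) + C_1e^(t)cos(3t) + C_2e^(t)sin(3t) + C_2e^(t)cos(3t), q(t) = -C_1e^(t)sin(3t) + C_2e^(t)cos(3t)

Coefficient matrix A = [[-2, 6], [-3, 4]].
Characteristic polynomial det(A - λI) = λ^2 - 2λ + 10 = 0.
Eigenvalues λ = 1 ± 3i (complex conjugate pair).
For λ=1+3i: an eigenvector is (1,0) - i(-1,-1) = (1 + i, 0 + i).
A real fundamental pair from Re and Im of e^((1+3i)t)v: X_1 = e^(t)(cos(3t)·(1,0) + sin(3t)·(-1,-1)), X_2 = e^(t)(sin(3t)·(1,0) - cos(3t)·(-1,-1)).
General solution: C_1X_1 + C_2X_2.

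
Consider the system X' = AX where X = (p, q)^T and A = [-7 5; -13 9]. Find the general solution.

p(t) = -c_1e^(t)sin(t) + 2c_1e^(t)cos(t) + 2c_2e^(t)sin(t) + c_2e^(t)cos(t), q(t) = -2c_1e^(t)sin(t) + 3c_1e^(t)cos(t) + 3c_2e^(t)sin(t) + 2c_2e^(t)cos(t)

Coefficient matrix A = [[-7, 5], [-13, 9]].
Characteristic polynomial det(A - λI) = λ^2 - 2λ + 2 = 0.
Eigenvalues λ = 1 ± i (complex conjugate pair).
For λ=1+i: an eigenvector is (2,3) - i(-1,-2) = (2 + i, 3 + 2i).
A real fundamental pair from Re and Im of e^((1+i)t)v: X_1 = e^(t)(cos(t)·(2,3) + sin(t)·(-1,-2)), X_2 = e^(t)(sin(t)·(2,3) - cos(t)·(-1,-2)).
General solution: c_1X_1 + c_2X_2.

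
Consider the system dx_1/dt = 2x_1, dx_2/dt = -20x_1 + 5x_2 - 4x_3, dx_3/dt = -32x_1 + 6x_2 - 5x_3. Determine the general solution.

x_1(t) = K_1e^(2t), x_2(t) = -4K_1e^(2t) - 2K_2e^(-t) - K_3e^(t), x_3(t) = -8K_1e^(2t) - 3K_2e^(-t) - K_3e^(t)

Coefficient matrix A = [[2, 0, 0], [-20, 5, -4], [-32, 6, -5]].
det(A - λI) = 0 gives eigenvalues λ = 2, -1, 1.
For λ=2: eigenvector (1,-4,-8).
For λ=-1: eigenvector (0,-2,-3).
For λ=1: eigenvector (0,-1,-1).
General solution: K_1e^(2t)(1,-4,-8) + K_2e^(-t)(0,-2,-3) + K_3e^(t)(0,-1,-1).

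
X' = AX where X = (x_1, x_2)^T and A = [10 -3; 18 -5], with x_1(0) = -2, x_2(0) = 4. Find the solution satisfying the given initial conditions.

x_1(t) = -10e^(4t) + 8e^(t), x_2(t) = -20e^(4t) + 24e^(t)

Coefficient matrix A = [[10, -3], [18, -5]].
Characteristic polynomial det(A - λI) = λ^2 - 5λ + 4 = 0.
Eigenvalues λ = 1, 4.
For λ=1: (A-λI) row 1 is [9, -3], so an eigenvector is (1, 3).
For λ=4: (A-λI) row 1 is [6, -3], so an eigenvector is (1, 2).
General solution: C_1e^(t)(1,3) + C_2e^(4t)(1,2).
Applying x_1(0)=-2, x_2(0)=4 gives C_1=8, C_2=-10.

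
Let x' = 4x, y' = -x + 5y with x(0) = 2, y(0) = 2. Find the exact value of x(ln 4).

512

A = [[4,0],[-1,5]]; eigenvalues λ = 5, 4.
Eigenvectors: (0,1) for λ=5, (-1,-1) for λ=4.
From the initial condition, c_1 = 0, c_2 = -2.
x(ln 4) = (0)(4^5)(0) + (-2)(4^4)(-1) = 512.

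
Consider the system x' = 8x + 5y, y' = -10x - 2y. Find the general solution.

Coefficient matrix A = [[8, 5], [-10, -2]].
Characteristic polynomial det(A - λI) = λ^2 - 6λ + 34 = 0.
Eigenvalues λ = 3 ± 5i (complex conjugate pair).
For λ=3+5i: an eigenvector is (-1,1) - i(0,1) = (-1, 1 - i).
A real fundamental pair from Re and Im of e^((3+5i)t)v: X_1 = e^(3t)(cos(5t)·(-1,1) + sin(5t)·(0,1)), X_2 = e^(3t)(sin(5t)·(-1,1) - cos(5t)·(0,1)).
General solution: C_1X_1 + C_2X_2.

x(t) = -C_1e^(3t)cos(5t) - C_2e^(3t)sin(5t), y(t) = C_1e^(3t)sin(5t) + C_1e^(3t)cos(5t) + C_2e^(3t)sin(5t) - C_2e^(3t)cos(5t)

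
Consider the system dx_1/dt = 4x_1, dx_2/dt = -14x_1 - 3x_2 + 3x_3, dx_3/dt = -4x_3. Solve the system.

x_1(t) = C_1e^(4t), x_2(t) = -2C_1e^(4t) + C_2e^(-3t) - 3C_3e^(-4t), x_3(t) = C_3e^(-4t)

Coefficient matrix A = [[4, 0, 0], [-14, -3, 3], [0, 0, -4]].
det(A - λI) = 0 gives eigenvalues λ = 4, -3, -4.
For λ=4: eigenvector (1,-2,0).
For λ=-3: eigenvector (0,1,0).
For λ=-4: eigenvector (0,-3,1).
General solution: C_1e^(4t)(1,-2,0) + C_2e^(-3t)(0,1,0) + C_3e^(-4t)(0,-3,1).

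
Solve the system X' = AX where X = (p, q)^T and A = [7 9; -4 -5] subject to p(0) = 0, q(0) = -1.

Coefficient matrix A = [[7, 9], [-4, -5]].
Characteristic polynomial det(A - λI) = λ^2 - 2λ + 1 = 0.
Single eigenvalue λ = 1 with algebraic multiplicity 2.
Eigenvector v = (3,-2); generalized eigenvector w with (A-λI)w=v is (-1,1).
General solution: e^(t)[K_1·v + K_2·(t·v + w)].
Applying p(0)=0, q(0)=-1 gives K_1=-1, K_2=-3.

p(t) = -9te^(t), q(t) = 6te^(t) - e^(t)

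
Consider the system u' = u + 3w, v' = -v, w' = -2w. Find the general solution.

u(t) = C_1e^(t) - C_3e^(-2t), v(t) = C_2e^(-t), w(t) = C_3e^(-2t)

Coefficient matrix A = [[1, 0, 3], [0, -1, 0], [0, 0, -2]].
det(A - λI) = 0 gives eigenvalues λ = 1, -1, -2.
For λ=1: eigenvector (1,0,0).
For λ=-1: eigenvector (0,1,0).
For λ=-2: eigenvector (-1,0,1).
General solution: C_1e^(t)(1,0,0) + C_2e^(-t)(0,1,0) + C_3e^(-2t)(-1,0,1).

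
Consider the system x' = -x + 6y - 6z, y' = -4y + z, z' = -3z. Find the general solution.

Coefficient matrix A = [[-1, 6, -6], [0, -4, 1], [0, 0, -3]].
det(A - λI) = 0 gives eigenvalues λ = -4, -1, -3.
For λ=-4: eigenvector (-2,1,0).
For λ=-1: eigenvector (1,0,0).
For λ=-3: eigenvector (0,1,1).
General solution: C_1e^(-4t)(-2,1,0) + C_2e^(-t)(1,0,0) + C_3e^(-3t)(0,1,1).

x(t) = -2C_1e^(-4t) + C_2e^(-t), y(t) = C_1e^(-4t) + C_3e^(-3t), z(t) = C_3e^(-3t)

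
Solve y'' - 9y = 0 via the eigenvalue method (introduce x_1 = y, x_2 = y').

Let x_1 = y, x_2 = y'. Then x_1' = x_2 and x_2' = 9x_1.
A = [[0,1],[9,0]]; det(A-λI) = λ^2 - 9.
Eigenvalues λ = 3, -3 with eigenvectors (1,3), (1,-3).

y(t) = K_1e^(3t) + K_2e^(-3t)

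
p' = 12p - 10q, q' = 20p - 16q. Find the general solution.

Coefficient matrix A = [[12, -10], [20, -16]].
Characteristic polynomial det(A - λI) = λ^2 + 4λ + 8 = 0.
Eigenvalues λ = -2 ± 2i (complex conjugate pair).
For λ=-2+2i: an eigenvector is (-1,-1) - i(-2,-3) = (-1 + 2i, -1 + 3i).
A real fundamental pair from Re and Im of e^((-2+2i)t)v: X_1 = e^(-2t)(cos(2t)·(-1,-1) + sin(2t)·(-2,-3)), X_2 = e^(-2t)(sin(2t)·(-1,-1) - cos(2t)·(-2,-3)).
General solution: K_1X_1 + K_2X_2.

p(t) = -2K_1e^(-2t)sin(2t) - K_1e^(-2t)cos(2t) - K_2e^(-2t)sin(2t) + 2K_2e^(-2t)cos(2t), q(t) = -3K_1e^(-2t)sin(2t) - K_1e^(-2t)cos(2t) - K_2e^(-2t)sin(2t) + 3K_2e^(-2t)cos(2t)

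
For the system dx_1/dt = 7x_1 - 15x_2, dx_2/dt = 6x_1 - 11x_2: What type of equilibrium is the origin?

stable spiral

A = [[7,-15],[6,-11]]; det(A-λI) = λ^2 + 4λ + 13.
λ = -2 ± 3i: negative real part.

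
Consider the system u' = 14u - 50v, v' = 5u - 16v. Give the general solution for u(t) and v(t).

Coefficient matrix A = [[14, -50], [5, -16]].
Characteristic polynomial det(A - λI) = λ^2 + 2λ + 26 = 0.
Eigenvalues λ = -1 ± 5i (complex conjugate pair).
For λ=-1+5i: an eigenvector is (-3,-1) - i(1,0) = (-3 - i, -1).
A real fundamental pair from Re and Im of e^((-1+5i)t)v: X_1 = e^(-t)(cos(5t)·(-3,-1) + sin(5t)·(1,0)), X_2 = e^(-t)(sin(5t)·(-3,-1) - cos(5t)·(1,0)).
General solution: C_1X_1 + C_2X_2.

u(t) = C_1e^(-t)sin(5t) - 3C_1e^(-t)cos(5t) - 3C_2e^(-t)sin(5t) - C_2e^(-t)cos(5t), v(t) = -C_1e^(-t)cos(5t) - C_2e^(-t)sin(5t)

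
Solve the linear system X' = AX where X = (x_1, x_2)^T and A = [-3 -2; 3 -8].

Coefficient matrix A = [[-3, -2], [3, -8]].
Characteristic polynomial det(A - λI) = λ^2 + 11λ + 30 = 0.
Eigenvalues λ = -5, -6.
For λ=-5: (A-λI) row 1 is [2, -2], so an eigenvector is (1, 1).
For λ=-6: (A-λI) row 1 is [3, -2], so an eigenvector is (-2, -3).
General solution: C_1e^(-5t)(1,1) + C_2e^(-6t)(-2,-3).

x_1(t) = C_1e^(-5t) - 2C_2e^(-6t), x_2(t) = C_1e^(-5t) - 3C_2e^(-6t)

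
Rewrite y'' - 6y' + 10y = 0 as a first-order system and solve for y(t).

y(t) = K_1e^(3t)cos(t) + K_2e^(3t)sin(t)

Let x_1 = y, x_2 = y'. Then x_1' = x_2 and x_2' = -10x_1 + 6x_2.
A = [[0,1],[-10,6]]; det(A-λI) = λ^2 - 6λ + 10.
Eigenvalues λ = 3 ± i.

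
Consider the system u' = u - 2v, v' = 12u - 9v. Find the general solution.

u(t) = C_1e^(-3t) + C_2e^(-5t), v(t) = 2C_1e^(-3t) + 3C_2e^(-5t)

Coefficient matrix A = [[1, -2], [12, -9]].
Characteristic polynomial det(A - λI) = λ^2 + 8λ + 15 = 0.
Eigenvalues λ = -3, -5.
For λ=-3: (A-λI) row 1 is [4, -2], so an eigenvector is (1, 2).
For λ=-5: (A-λI) row 1 is [6, -2], so an eigenvector is (1, 3).
General solution: C_1e^(-3t)(1,2) + C_2e^(-5t)(1,3).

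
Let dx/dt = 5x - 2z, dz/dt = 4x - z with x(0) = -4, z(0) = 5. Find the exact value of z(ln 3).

-297

A = [[5,-2],[4,-1]]; eigenvalues λ = 1, 3.
Eigenvectors: (1,2) for λ=1, (1,1) for λ=3.
From the initial condition, c_1 = 9, c_2 = -13.
z(ln 3) = (9)(3^1)(2) + (-13)(3^3)(1) = -297.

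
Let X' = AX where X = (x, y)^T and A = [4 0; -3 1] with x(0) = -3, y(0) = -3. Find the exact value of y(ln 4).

A = [[4,0],[-3,1]]; eigenvalues λ = 1, 4.
Eigenvectors: (0,1) for λ=1, (-1,1) for λ=4.
From the initial condition, c_1 = -6, c_2 = 3.
y(ln 4) = (-6)(4^1)(1) + (3)(4^4)(1) = 744.

744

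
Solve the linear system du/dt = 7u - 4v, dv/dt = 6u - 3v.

Coefficient matrix A = [[7, -4], [6, -3]].
Characteristic polynomial det(A - λI) = λ^2 - 4λ + 3 = 0.
Eigenvalues λ = 3, 1.
For λ=3: (A-λI) row 1 is [4, -4], so an eigenvector is (-1, -1).
For λ=1: (A-λI) row 1 is [6, -4], so an eigenvector is (-2, -3).
General solution: c_1e^(3t)(-1,-1) + c_2e^(t)(-2,-3).

u(t) = -c_1e^(3t) - 2c_2e^(t), v(t) = -c_1e^(3t) - 3c_2e^(t)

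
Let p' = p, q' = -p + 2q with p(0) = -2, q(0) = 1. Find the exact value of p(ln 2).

A = [[1,0],[-1,2]]; eigenvalues λ = 1, 2.
Eigenvectors: (1,1) for λ=1, (0,-1) for λ=2.
From the initial condition, c_1 = -2, c_2 = -3.
p(ln 2) = (-2)(2^1)(1) + (-3)(2^2)(0) = -4.

-4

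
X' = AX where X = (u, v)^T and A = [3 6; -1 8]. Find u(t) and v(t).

Coefficient matrix A = [[3, 6], [-1, 8]].
Characteristic polynomial det(A - λI) = λ^2 - 11λ + 30 = 0.
Eigenvalues λ = 5, 6.
For λ=5: (A-λI) row 1 is [-2, 6], so an eigenvector is (3, 1).
For λ=6: (A-λI) row 1 is [-3, 6], so an eigenvector is (-2, -1).
General solution: c_1e^(5t)(3,1) + c_2e^(6t)(-2,-1).

u(t) = 3c_1e^(5t) - 2c_2e^(6t), v(t) = c_1e^(5t) - c_2e^(6t)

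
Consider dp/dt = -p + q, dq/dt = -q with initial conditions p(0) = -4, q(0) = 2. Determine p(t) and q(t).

Coefficient matrix A = [[-1, 1], [0, -1]].
Characteristic polynomial det(A - λI) = λ^2 + 2λ + 1 = 0.
Single eigenvalue λ = -1 with algebraic multiplicity 2.
Eigenvector v = (-1,0); generalized eigenvector w with (A-λI)w=v is (3,-1).
General solution: e^(-t)[c_1·v + c_2·(t·v + w)].
Applying p(0)=-4, q(0)=2 gives c_1=-2, c_2=-2.

p(t) = 2te^(-t) - 4e^(-t), q(t) = 2e^(-t)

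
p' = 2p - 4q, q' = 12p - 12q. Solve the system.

p(t) = -C_1e^(-6t) - 2C_2e^(-4t), q(t) = -2C_1e^(-6t) - 3C_2e^(-4t)

Coefficient matrix A = [[2, -4], [12, -12]].
Characteristic polynomial det(A - λI) = λ^2 + 10λ + 24 = 0.
Eigenvalues λ = -6, -4.
For λ=-6: (A-λI) row 1 is [8, -4], so an eigenvector is (-1, -2).
For λ=-4: (A-λI) row 1 is [6, -4], so an eigenvector is (-2, -3).
General solution: C_1e^(-6t)(-1,-2) + C_2e^(-4t)(-2,-3).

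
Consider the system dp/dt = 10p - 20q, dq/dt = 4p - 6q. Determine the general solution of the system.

Coefficient matrix A = [[10, -20], [4, -6]].
Characteristic polynomial det(A - λI) = λ^2 - 4λ + 20 = 0.
Eigenvalues λ = 2 ± 4i (complex conjugate pair).
For λ=2+4i: an eigenvector is (-2,-1) - i(1,0) = (-2 - i, -1).
A real fundamental pair from Re and Im of e^((2+4i)t)v: X_1 = e^(2t)(cos(4t)·(-2,-1) + sin(4t)·(1,0)), X_2 = e^(2t)(sin(4t)·(-2,-1) - cos(4t)·(1,0)).
General solution: K_1X_1 + K_2X_2.

p(t) = K_1e^(2t)sin(4t) - 2K_1e^(2t)cos(4t) - 2K_2e^(2t)sin(4t) - K_2e^(2t)cos(4t), q(t) = -K_1e^(2t)cos(4t) - K_2e^(2t)sin(4t)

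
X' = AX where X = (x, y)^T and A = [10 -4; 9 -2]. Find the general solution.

Coefficient matrix A = [[10, -4], [9, -2]].
Characteristic polynomial det(A - λI) = λ^2 - 8λ + 16 = 0.
Single eigenvalue λ = 4 with algebraic multiplicity 2.
Eigenvector v = (-2,-3); generalized eigenvector w with (A-λI)w=v is (-1,-1).
General solution: e^(4t)[c_1·v + c_2·(t·v + w)].

x(t) = -2c_1e^(4t) - 2c_2te^(4t) - c_2e^(4t), y(t) = -3c_1e^(4t) - 3c_2te^(4t) - c_2e^(4t)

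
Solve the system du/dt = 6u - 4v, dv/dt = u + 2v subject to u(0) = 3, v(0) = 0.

u(t) = 6te^(4t) + 3e^(4t), v(t) = 3te^(4t)

Coefficient matrix A = [[6, -4], [1, 2]].
Characteristic polynomial det(A - λI) = λ^2 - 8λ + 16 = 0.
Single eigenvalue λ = 4 with algebraic multiplicity 2.
Eigenvector v = (2,1); generalized eigenvector w with (A-λI)w=v is (1,0).
General solution: e^(4t)[K_1·v + K_2·(t·v + w)].
Applying u(0)=3, v(0)=0 gives K_1=0, K_2=3.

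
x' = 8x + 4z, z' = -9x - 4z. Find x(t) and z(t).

x(t) = 2C_1e^(2t) + 2C_2te^(2t) + C_2e^(2t), z(t) = -3C_1e^(2t) - 3C_2te^(2t) - C_2e^(2t)

Coefficient matrix A = [[8, 4], [-9, -4]].
Characteristic polynomial det(A - λI) = λ^2 - 4λ + 4 = 0.
Single eigenvalue λ = 2 with algebraic multiplicity 2.
Eigenvector v = (2,-3); generalized eigenvector w with (A-λI)w=v is (1,-1).
General solution: e^(2t)[C_1·v + C_2·(t·v + w)].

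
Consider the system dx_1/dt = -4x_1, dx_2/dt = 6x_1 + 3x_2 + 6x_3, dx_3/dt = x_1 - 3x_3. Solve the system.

x_1(t) = -c_3e^(-4t), x_2(t) = -c_1e^(-3t) + c_2e^(3t), x_3(t) = c_1e^(-3t) + c_3e^(-4t)

Coefficient matrix A = [[-4, 0, 0], [6, 3, 6], [1, 0, -3]].
det(A - λI) = 0 gives eigenvalues λ = -3, 3, -4.
For λ=-3: eigenvector (0,-1,1).
For λ=3: eigenvector (0,1,0).
For λ=-4: eigenvector (-1,0,1).
General solution: c_1e^(-3t)(0,-1,1) + c_2e^(3t)(0,1,0) + c_3e^(-4t)(-1,0,1).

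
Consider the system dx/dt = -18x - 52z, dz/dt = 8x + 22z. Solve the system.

Coefficient matrix A = [[-18, -52], [8, 22]].
Characteristic polynomial det(A - λI) = λ^2 - 4λ + 20 = 0.
Eigenvalues λ = 2 ± 4i (complex conjugate pair).
For λ=2+4i: an eigenvector is (-2,1) - i(-3,1) = (-2 + 3i, 1 - i).
A real fundamental pair from Re and Im of e^((2+4i)t)v: X_1 = e^(2t)(cos(4t)·(-2,1) + sin(4t)·(-3,1)), X_2 = e^(2t)(sin(4t)·(-2,1) - cos(4t)·(-3,1)).
General solution: K_1X_1 + K_2X_2.

x(t) = -3K_1e^(2t)sin(4t) - 2K_1e^(2t)cos(4t) - 2K_2e^(2t)sin(4t) + 3K_2e^(2t)cos(4t), z(t) = K_1e^(2t)sin(4t) + K_1e^(2t)cos(4t) + K_2e^(2t)sin(4t) - K_2e^(2t)cos(4t)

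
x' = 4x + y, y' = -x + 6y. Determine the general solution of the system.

x(t) = -K_1e^(5t) - K_2te^(5t) + 3K_2e^(5t), y(t) = -K_1e^(5t) - K_2te^(5t) + 2K_2e^(5t)

Coefficient matrix A = [[4, 1], [-1, 6]].
Characteristic polynomial det(A - λI) = λ^2 - 10λ + 25 = 0.
Single eigenvalue λ = 5 with algebraic multiplicity 2.
Eigenvector v = (-1,-1); generalized eigenvector w with (A-λI)w=v is (3,2).
General solution: e^(5t)[K_1·v + K_2·(t·v + w)].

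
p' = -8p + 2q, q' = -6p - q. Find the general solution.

Coefficient matrix A = [[-8, 2], [-6, -1]].
Characteristic polynomial det(A - λI) = λ^2 + 9λ + 20 = 0.
Eigenvalues λ = -5, -4.
For λ=-5: (A-λI) row 1 is [-3, 2], so an eigenvector is (2, 3).
For λ=-4: (A-λI) row 1 is [-4, 2], so an eigenvector is (-1, -2).
General solution: C_1e^(-5t)(2,3) + C_2e^(-4t)(-1,-2).

p(t) = 2C_1e^(-5t) - C_2e^(-4t), q(t) = 3C_1e^(-5t) - 2C_2e^(-4t)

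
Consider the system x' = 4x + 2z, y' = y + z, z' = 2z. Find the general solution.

x(t) = c_1e^(4t) - c_3e^(2t), y(t) = c_2e^(t) + c_3e^(2t), z(t) = c_3e^(2t)

Coefficient matrix A = [[4, 0, 2], [0, 1, 1], [0, 0, 2]].
det(A - λI) = 0 gives eigenvalues λ = 4, 1, 2.
For λ=4: eigenvector (1,0,0).
For λ=1: eigenvector (0,1,0).
For λ=2: eigenvector (-1,1,1).
General solution: c_1e^(4t)(1,0,0) + c_2e^(t)(0,1,0) + c_3e^(2t)(-1,1,1).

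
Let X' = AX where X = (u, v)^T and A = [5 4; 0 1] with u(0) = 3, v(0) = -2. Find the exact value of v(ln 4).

-8

A = [[5,4],[0,1]]; eigenvalues λ = 5, 1.
Eigenvectors: (1,0) for λ=5, (-1,1) for λ=1.
From the initial condition, c_1 = 1, c_2 = -2.
v(ln 4) = (1)(4^5)(0) + (-2)(4^1)(1) = -8.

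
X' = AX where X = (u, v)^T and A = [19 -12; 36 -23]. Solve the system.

u(t) = c_1e^(-5t) - 2c_2e^(t), v(t) = 2c_1e^(-5t) - 3c_2e^(t)

Coefficient matrix A = [[19, -12], [36, -23]].
Characteristic polynomial det(A - λI) = λ^2 + 4λ - 5 = 0.
Eigenvalues λ = -5, 1.
For λ=-5: (A-λI) row 1 is [24, -12], so an eigenvector is (1, 2).
For λ=1: (A-λI) row 1 is [18, -12], so an eigenvector is (-2, -3).
General solution: c_1e^(-5t)(1,2) + c_2e^(t)(-2,-3).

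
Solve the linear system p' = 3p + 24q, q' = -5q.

p(t) = 3K_1e^(-5t) - K_2e^(3t), q(t) = -K_1e^(-5t)

Coefficient matrix A = [[3, 24], [0, -5]].
Characteristic polynomial det(A - λI) = λ^2 + 2λ - 15 = 0.
Eigenvalues λ = -5, 3.
For λ=-5: (A-λI) row 1 is [8, 24], so an eigenvector is (3, -1).
For λ=3: (A-λI) row 1 is [0, 24], so an eigenvector is (-1, 0).
General solution: K_1e^(-5t)(3,-1) + K_2e^(3t)(-1,0).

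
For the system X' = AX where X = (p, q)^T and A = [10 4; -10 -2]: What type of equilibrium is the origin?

A = [[10,4],[-10,-2]]; det(A-λI) = λ^2 - 8λ + 20.
λ = 4 ± 2i: positive real part.

unstable spiral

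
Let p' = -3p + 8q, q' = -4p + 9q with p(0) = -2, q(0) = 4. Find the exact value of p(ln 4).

A = [[-3,8],[-4,9]]; eigenvalues λ = 5, 1.
Eigenvectors: (-1,-1) for λ=5, (2,1) for λ=1.
From the initial condition, c_1 = -10, c_2 = -6.
p(ln 4) = (-10)(4^5)(-1) + (-6)(4^1)(2) = 10192.

10192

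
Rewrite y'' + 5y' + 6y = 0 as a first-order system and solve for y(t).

Let x_1 = y, x_2 = y'. Then x_1' = x_2 and x_2' = -6x_1 - 5x_2.
A = [[0,1],[-6,-5]]; det(A-λI) = λ^2 + 5λ + 6.
Eigenvalues λ = -2, -3 with eigenvectors (1,-2), (1,-3).

y(t) = K_1e^(-2t) + K_2e^(-3t)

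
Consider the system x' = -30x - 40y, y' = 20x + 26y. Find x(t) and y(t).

Coefficient matrix A = [[-30, -40], [20, 26]].
Characteristic polynomial det(A - λI) = λ^2 + 4λ + 20 = 0.
Eigenvalues λ = -2 ± 4i (complex conjugate pair).
For λ=-2+4i: an eigenvector is (-1,1) - i(-3,2) = (-1 + 3i, 1 - 2i).
A real fundamental pair from Re and Im of e^((-2+4i)t)v: X_1 = e^(-2t)(cos(4t)·(-1,1) + sin(4t)·(-3,2)), X_2 = e^(-2t)(sin(4t)·(-1,1) - cos(4t)·(-3,2)).
General solution: K_1X_1 + K_2X_2.

x(t) = -3K_1e^(-2t)sin(4t) - K_1e^(-2t)cos(4t) - K_2e^(-2t)sin(4t) + 3K_2e^(-2t)cos(4t), y(t) = 2K_1e^(-2t)sin(4t) + K_1e^(-2t)cos(4t) + K_2e^(-2t)sin(4t) - 2K_2e^(-2t)cos(4t)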